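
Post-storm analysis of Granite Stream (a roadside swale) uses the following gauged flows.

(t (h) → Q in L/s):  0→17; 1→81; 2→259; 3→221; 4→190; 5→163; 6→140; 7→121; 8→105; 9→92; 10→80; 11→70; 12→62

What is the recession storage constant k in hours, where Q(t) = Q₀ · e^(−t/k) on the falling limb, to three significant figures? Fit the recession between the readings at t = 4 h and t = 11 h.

k ≈ 7.01 h

On the falling limb, Q drops from 190 to 70 L/s between t = 4 h and t = 11 h (Δt = 7 h).
k = −Δt / ln(Q₂/Q₁) = −7 / ln(70/190) = 7.01 h.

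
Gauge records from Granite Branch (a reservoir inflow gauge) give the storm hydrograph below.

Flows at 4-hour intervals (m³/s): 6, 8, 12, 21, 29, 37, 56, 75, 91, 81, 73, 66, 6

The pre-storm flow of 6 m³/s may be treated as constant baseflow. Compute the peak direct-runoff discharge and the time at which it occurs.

Subtracting baseflow gives direct-runoff ordinates: 0.0, 2.0, 6.0, 15.0, 23.0, 31.0, 50.0, 69.0, 85.0, 75.0, 67.0, 60.0, 0.0 m³/s.
The maximum is 85.0 m³/s, occurring at the reading for t = 32 h.

Q_p = 85.0 m³/s at t = 32 h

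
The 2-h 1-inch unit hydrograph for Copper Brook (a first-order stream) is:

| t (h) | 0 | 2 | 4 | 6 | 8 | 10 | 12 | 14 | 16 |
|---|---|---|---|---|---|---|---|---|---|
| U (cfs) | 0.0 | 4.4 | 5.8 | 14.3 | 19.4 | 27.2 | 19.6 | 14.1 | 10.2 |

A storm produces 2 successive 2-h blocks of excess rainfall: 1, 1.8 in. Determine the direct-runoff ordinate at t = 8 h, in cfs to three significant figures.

By discrete convolution, Q_j = Σ (P_i / 1 in) · U_{j−i}.
At t = 8 h (j=4): Q = (1/1)·19.4 + (1.8/1)·14.3 = 45.1 cfs.

Q ≈ 45.1 cfs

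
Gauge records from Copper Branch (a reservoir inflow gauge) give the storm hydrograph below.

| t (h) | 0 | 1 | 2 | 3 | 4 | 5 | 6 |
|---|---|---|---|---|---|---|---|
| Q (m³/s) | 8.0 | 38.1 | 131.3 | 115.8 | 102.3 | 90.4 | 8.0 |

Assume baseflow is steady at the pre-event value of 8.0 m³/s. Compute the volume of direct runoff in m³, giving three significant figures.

Direct-runoff ordinates (Q − Q_b): 0.0, 30.1, 123.3, 107.8, 94.3, 82.4, 0.0 m³/s.
ΣQ_DR = 437.9 m³/s.
With Δt = 1 h = 3600 s, V = ΣQ_DR · Δt = 437.9 × 3600 = 1.58 × 10^6 m³.

V ≈ 1.58 × 10^6 m³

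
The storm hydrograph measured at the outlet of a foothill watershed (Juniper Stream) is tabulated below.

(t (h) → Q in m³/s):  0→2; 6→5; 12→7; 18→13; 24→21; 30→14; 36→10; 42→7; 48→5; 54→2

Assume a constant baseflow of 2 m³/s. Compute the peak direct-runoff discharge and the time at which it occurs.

Subtracting baseflow gives direct-runoff ordinates: 0.0, 3.0, 5.0, 11.0, 19.0, 12.0, 8.0, 5.0, 3.0, 0.0 m³/s.
The maximum is 19.0 m³/s, occurring at the reading for t = 24 h.

Q_p = 19.0 m³/s at t = 24 h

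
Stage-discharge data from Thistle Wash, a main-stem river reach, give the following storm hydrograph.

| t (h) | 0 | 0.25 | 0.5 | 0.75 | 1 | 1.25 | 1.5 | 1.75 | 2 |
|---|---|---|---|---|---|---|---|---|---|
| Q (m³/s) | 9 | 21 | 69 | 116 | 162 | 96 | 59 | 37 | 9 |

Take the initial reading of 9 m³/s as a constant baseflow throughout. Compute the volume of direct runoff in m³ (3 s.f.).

Direct-runoff ordinates (Q − Q_b): 0.0, 12.0, 60.0, 107.0, 153.0, 87.0, 50.0, 28.0, 0.0 m³/s.
ΣQ_DR = 497.0 m³/s.
With Δt = 0.25 h = 900 s, V = ΣQ_DR · Δt = 497.0 × 900 = 4.47 × 10^5 m³.

V ≈ 4.47 × 10^5 m³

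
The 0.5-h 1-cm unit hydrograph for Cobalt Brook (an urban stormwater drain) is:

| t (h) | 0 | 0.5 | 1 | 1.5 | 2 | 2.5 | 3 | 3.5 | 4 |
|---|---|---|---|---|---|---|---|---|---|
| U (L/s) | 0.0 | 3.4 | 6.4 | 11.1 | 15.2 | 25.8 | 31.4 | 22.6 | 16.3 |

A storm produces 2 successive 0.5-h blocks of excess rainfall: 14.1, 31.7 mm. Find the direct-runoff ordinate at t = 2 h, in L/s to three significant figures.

By discrete convolution, Q_j = Σ (P_i / 10 mm) · U_{j−i}.
At t = 2 h (j=4): Q = (14.1/10)·15.2 + (31.7/10)·11.1 = 56.6 L/s.

Q ≈ 56.6 L/s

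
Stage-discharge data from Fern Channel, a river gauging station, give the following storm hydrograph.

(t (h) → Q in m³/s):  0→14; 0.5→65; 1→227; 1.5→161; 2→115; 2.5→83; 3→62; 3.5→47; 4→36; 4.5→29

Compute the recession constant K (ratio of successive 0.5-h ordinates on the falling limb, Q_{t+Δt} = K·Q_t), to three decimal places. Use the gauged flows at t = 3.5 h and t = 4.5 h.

K ≈ 0.786

Using the recession-limb readings at t = 3.5 h and t = 4.5 h: Q falls from 47 to 29 m³/s over 2 intervals.
K = (Q₂/Q₁)^(1/2) = (29/47)^(1/2) = 0.786.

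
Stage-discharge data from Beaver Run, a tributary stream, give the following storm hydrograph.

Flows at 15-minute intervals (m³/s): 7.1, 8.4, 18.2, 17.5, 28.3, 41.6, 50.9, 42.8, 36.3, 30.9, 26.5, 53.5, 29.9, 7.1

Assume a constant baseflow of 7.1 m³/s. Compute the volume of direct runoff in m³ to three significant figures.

V ≈ 2.70 × 10^5 m³

Direct-runoff ordinates (Q − Q_b): 0.0, 1.3, 11.1, 10.4, 21.2, 34.5, 43.8, 35.7, 29.2, 23.8, 19.4, 46.4, 22.8, 0.0 m³/s.
ΣQ_DR = 299.6 m³/s.
With Δt = 0.25 h = 900 s, V = ΣQ_DR · Δt = 299.6 × 900 = 2.70 × 10^5 m³.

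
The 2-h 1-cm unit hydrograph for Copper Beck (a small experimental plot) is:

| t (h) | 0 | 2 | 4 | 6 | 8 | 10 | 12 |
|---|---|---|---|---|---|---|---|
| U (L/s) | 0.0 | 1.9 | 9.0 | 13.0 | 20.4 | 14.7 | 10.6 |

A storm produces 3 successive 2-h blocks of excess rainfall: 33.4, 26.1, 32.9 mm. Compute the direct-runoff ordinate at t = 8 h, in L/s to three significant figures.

Q ≈ 132 L/s

By discrete convolution, Q_j = Σ (P_i / 10 mm) · U_{j−i}.
At t = 8 h (j=4): Q = (33.4/10)·20.4 + (26.1/10)·13.0 + (32.9/10)·9.0 = 132 L/s.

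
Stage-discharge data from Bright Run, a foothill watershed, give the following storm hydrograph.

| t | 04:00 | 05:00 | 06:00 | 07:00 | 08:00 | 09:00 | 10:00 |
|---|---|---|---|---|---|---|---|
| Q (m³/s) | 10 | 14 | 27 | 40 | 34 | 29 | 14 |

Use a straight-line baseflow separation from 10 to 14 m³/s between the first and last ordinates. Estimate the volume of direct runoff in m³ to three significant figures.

V ≈ 3.02 × 10^5 m³

Direct-runoff ordinates (Q − Q_b): 0.00, 3.33, 15.67, 28.00, 21.33, 15.67, 0.00 m³/s.
ΣQ_DR = 84.00 m³/s.
With Δt = 1 h = 3600 s, V = ΣQ_DR · Δt = 84.00 × 3600 = 3.02 × 10^5 m³.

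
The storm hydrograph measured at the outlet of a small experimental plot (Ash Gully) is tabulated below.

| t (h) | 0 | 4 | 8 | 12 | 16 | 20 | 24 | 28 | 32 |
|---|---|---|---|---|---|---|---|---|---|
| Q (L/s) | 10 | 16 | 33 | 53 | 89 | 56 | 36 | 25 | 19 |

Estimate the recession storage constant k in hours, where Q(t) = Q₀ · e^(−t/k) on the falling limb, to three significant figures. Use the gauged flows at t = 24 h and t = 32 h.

On the falling limb, Q drops from 36 to 19 L/s between t = 24 h and t = 32 h (Δt = 8 h).
k = −Δt / ln(Q₂/Q₁) = −8 / ln(19/36) = 12.5 h.

k ≈ 12.5 h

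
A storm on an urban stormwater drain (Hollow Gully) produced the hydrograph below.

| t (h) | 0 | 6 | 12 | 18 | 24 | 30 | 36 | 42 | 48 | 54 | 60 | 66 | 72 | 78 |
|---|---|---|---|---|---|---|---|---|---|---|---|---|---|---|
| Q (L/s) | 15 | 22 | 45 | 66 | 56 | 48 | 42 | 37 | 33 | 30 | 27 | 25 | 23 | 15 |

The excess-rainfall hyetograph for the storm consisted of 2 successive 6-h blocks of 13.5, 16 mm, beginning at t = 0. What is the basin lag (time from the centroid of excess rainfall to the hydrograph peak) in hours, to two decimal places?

t_L ≈ 11.75 h

Centroid of excess rainfall: t_c = Σ P_i·t̄_i / ΣP_i = 6.2542 h (block centres at 3, 9 h).
Hydrograph peak occurs at t = 18 h, so basin lag t_L = 18 − 6.2542 = 11.75 h.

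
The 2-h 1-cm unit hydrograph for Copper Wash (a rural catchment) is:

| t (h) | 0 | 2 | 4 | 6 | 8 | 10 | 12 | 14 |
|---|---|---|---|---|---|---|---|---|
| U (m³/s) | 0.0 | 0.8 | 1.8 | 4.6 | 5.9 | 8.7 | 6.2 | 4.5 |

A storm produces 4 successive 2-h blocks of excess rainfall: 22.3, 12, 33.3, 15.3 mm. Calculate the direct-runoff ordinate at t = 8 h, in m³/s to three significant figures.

Q ≈ 25.9 m³/s

By discrete convolution, Q_j = Σ (P_i / 10 mm) · U_{j−i}.
At t = 8 h (j=4): Q = (22.3/10)·5.9 + (12/10)·4.6 + (33.3/10)·1.8 + (15.3/10)·0.8 = 25.9 m³/s.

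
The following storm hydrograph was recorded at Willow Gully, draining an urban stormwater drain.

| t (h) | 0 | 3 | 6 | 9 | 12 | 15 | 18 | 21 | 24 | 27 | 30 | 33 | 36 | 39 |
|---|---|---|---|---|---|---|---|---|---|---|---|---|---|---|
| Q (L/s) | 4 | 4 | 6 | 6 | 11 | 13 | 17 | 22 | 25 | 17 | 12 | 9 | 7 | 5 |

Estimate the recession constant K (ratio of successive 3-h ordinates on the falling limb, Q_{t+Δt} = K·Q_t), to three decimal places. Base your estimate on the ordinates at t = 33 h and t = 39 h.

Using the recession-limb readings at t = 33 h and t = 39 h: Q falls from 9 to 5 L/s over 2 intervals.
K = (Q₂/Q₁)^(1/2) = (5/9)^(1/2) = 0.745.

K ≈ 0.745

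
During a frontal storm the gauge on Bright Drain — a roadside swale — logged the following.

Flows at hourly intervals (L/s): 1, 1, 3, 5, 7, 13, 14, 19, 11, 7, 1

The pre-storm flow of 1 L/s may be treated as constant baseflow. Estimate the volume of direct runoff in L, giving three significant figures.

V ≈ 2.56 × 10^5 L

Direct-runoff ordinates (Q − Q_b): 0.0, 0.0, 2.0, 4.0, 6.0, 12.0, 13.0, 18.0, 10.0, 6.0, 0.0 L/s.
ΣQ_DR = 71.00 L/s.
With Δt = 1 h = 3600 s, V = ΣQ_DR · Δt = 71.00 × 3600 = 2.56 × 10^5 L.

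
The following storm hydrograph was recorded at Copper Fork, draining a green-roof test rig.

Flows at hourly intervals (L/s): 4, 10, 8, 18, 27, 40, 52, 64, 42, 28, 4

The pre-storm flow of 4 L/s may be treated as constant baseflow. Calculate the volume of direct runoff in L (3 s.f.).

Direct-runoff ordinates (Q − Q_b): 0.0, 6.0, 4.0, 14.0, 23.0, 36.0, 48.0, 60.0, 38.0, 24.0, 0.0 L/s.
ΣQ_DR = 253.0 L/s.
With Δt = 1 h = 3600 s, V = ΣQ_DR · Δt = 253.0 × 3600 = 9.11 × 10^5 L.

V ≈ 9.11 × 10^5 L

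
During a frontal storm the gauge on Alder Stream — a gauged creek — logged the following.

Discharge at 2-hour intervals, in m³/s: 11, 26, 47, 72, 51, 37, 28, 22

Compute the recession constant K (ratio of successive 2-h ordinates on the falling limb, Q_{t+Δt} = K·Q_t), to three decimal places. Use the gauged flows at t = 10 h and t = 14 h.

K ≈ 0.771

Using the recession-limb readings at t = 10 h and t = 14 h: Q falls from 37 to 22 m³/s over 2 intervals.
K = (Q₂/Q₁)^(1/2) = (22/37)^(1/2) = 0.771.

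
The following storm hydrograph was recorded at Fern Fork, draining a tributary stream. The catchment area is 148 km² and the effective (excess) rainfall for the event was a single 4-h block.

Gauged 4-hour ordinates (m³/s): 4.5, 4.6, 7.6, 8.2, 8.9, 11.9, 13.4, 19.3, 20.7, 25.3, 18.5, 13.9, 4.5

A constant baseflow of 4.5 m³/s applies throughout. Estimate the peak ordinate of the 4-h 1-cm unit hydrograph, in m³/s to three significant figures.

U_p ≈ 20.8 m³/s

Direct runoff: 0.0, 0.1, 3.1, 3.7, 4.4, 7.4, 8.9, 14.8, 16.2, 20.8, 14.0, 9.4, 0.0 m³/s; ΣQ_DR = 102.8 m³/s, peak = 20.8 m³/s.
Runoff depth d = ΣQ_DR·Δt / A = 102.8 × 14400 / (148 km²) = 10.00 mm.
The 1-cm UH is the DRH scaled by (10 mm)/d, so U_p = 20.8 × 10/10.00 = 20.8 m³/s.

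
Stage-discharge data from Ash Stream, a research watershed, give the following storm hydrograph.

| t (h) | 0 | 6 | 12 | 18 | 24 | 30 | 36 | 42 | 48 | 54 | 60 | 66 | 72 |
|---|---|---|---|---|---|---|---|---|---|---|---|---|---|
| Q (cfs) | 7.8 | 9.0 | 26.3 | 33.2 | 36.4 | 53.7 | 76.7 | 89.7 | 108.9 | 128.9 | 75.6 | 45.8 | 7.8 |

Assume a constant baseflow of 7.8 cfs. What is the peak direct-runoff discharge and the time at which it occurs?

Q_p = 121.1 cfs at t = 54 h

Subtracting baseflow gives direct-runoff ordinates: 0.0, 1.2, 18.5, 25.4, 28.6, 45.9, 68.9, 81.9, 101.1, 121.1, 67.8, 38.0, 0.0 cfs.
The maximum is 121.1 cfs, occurring at the reading for t = 54 h.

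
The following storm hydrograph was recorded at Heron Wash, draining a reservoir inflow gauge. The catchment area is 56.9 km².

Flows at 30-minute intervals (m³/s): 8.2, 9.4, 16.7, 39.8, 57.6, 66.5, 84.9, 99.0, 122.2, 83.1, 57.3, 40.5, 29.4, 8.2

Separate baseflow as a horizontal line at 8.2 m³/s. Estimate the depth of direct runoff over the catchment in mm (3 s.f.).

Direct runoff: 0.0, 1.2, 8.5, 31.6, 49.4, 58.3, 76.7, 90.8, 114.0, 74.9, 49.1, 32.3, 21.2, 0.0 m³/s; ΣQ_DR = 608.0 m³/s.
V = ΣQ_DR · Δt = 608.0 × 1800 s = 1.094 × 10^6 m³.
Over A = 56.9 km², depth = V / A = 19.2 mm.

d ≈ 19.2 mm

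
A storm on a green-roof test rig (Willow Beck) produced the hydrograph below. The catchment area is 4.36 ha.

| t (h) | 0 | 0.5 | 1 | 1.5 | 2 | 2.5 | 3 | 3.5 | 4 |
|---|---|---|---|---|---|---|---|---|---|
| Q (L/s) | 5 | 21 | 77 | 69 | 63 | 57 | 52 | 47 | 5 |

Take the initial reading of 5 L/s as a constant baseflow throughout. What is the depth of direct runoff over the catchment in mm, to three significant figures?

Direct runoff: 0.0, 16.0, 72.0, 64.0, 58.0, 52.0, 47.0, 42.0, 0.0 L/s; ΣQ_DR = 351.0 L/s.
V = ΣQ_DR · Δt = 351.0 × 1800 s = 6.318 × 10^5 L.
Over A = 4.36 ha, depth = V / A = 14.5 mm.

d ≈ 14.5 mm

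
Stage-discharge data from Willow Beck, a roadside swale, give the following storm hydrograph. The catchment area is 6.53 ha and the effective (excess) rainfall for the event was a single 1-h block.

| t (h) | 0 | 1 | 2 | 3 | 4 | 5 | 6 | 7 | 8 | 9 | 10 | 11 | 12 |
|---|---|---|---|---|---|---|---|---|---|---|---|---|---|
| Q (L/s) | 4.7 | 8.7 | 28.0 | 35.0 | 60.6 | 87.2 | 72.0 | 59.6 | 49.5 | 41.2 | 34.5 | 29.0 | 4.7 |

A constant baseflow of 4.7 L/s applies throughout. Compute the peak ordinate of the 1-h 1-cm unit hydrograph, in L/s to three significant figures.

U_p ≈ 33.0 L/s

Direct runoff: 0.0, 4.0, 23.3, 30.3, 55.9, 82.5, 67.3, 54.9, 44.8, 36.5, 29.8, 24.3, 0.0 L/s; ΣQ_DR = 453.6 L/s, peak = 82.5 L/s.
Runoff depth d = ΣQ_DR·Δt / A = 453.6 × 3600 / (6.53 ha) = 25.01 mm.
The 1-cm UH is the DRH scaled by (10 mm)/d, so U_p = 82.5 × 10/25.01 = 33.0 L/s.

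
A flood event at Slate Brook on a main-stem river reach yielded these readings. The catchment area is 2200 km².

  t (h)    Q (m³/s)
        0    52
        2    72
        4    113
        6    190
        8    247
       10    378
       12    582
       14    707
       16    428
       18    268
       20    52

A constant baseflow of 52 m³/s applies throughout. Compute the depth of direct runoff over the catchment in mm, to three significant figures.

d ≈ 8.24 mm

Direct runoff: 0.0, 20.0, 61.0, 138.0, 195.0, 326.0, 530.0, 655.0, 376.0, 216.0, 0.0 m³/s; ΣQ_DR = 2517 m³/s.
V = ΣQ_DR · Δt = 2517 × 7200 s = 1.812 × 10^7 m³.
Over A = 2200 km², depth = V / A = 8.24 mm.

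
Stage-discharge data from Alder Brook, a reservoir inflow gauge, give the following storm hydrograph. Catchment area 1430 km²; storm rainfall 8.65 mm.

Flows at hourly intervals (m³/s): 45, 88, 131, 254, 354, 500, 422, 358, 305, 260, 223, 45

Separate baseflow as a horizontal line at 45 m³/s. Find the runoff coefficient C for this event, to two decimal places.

C ≈ 0.71

ΣQ_DR = 2445 m³/s; V = ΣQ_DR·Δt = 8.802 × 10^6 m³.
Runoff depth d = V / A = 6.155 mm.
C = d / P = 6.155 / 8.65 = 0.71.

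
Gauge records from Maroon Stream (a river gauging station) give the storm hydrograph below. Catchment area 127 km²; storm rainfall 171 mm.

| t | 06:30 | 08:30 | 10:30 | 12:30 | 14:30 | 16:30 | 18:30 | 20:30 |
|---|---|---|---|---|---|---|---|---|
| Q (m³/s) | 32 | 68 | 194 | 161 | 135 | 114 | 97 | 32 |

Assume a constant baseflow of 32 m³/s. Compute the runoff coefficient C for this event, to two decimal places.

C ≈ 0.19

ΣQ_DR = 577.0 m³/s; V = ΣQ_DR·Δt = 4.154 × 10^6 m³.
Runoff depth d = V / A = 32.71 mm.
C = d / P = 32.71 / 171 = 0.19.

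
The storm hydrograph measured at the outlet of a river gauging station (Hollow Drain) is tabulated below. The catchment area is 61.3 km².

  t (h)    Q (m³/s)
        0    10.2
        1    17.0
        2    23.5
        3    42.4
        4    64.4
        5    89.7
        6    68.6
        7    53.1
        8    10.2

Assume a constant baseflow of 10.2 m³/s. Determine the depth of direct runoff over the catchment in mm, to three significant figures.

d ≈ 16.9 mm

Direct runoff: 0.0, 6.8, 13.3, 32.2, 54.2, 79.5, 58.4, 42.9, 0.0 m³/s; ΣQ_DR = 287.3 m³/s.
V = ΣQ_DR · Δt = 287.3 × 3600 s = 1.034 × 10^6 m³.
Over A = 61.3 km², depth = V / A = 16.9 mm.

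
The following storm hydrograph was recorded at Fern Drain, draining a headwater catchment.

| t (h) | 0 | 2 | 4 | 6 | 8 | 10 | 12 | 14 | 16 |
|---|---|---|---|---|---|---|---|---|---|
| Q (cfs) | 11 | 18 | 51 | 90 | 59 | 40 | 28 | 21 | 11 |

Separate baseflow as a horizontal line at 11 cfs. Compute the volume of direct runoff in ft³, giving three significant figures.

V ≈ 1.66 × 10^6 ft³

Direct-runoff ordinates (Q − Q_b): 0.0, 7.0, 40.0, 79.0, 48.0, 29.0, 17.0, 10.0, 0.0 cfs.
ΣQ_DR = 230.0 cfs.
With Δt = 2 h = 7200 s, V = ΣQ_DR · Δt = 230.0 × 7200 = 1.66 × 10^6 ft³.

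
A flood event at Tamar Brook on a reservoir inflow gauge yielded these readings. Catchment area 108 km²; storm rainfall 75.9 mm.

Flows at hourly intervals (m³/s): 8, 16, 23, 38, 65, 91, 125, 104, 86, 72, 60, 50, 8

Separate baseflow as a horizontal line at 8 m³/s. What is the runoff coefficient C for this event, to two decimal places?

ΣQ_DR = 642.0 m³/s; V = ΣQ_DR·Δt = 2.311 × 10^6 m³.
Runoff depth d = V / A = 21.40 mm.
C = d / P = 21.40 / 75.9 = 0.28.

C ≈ 0.28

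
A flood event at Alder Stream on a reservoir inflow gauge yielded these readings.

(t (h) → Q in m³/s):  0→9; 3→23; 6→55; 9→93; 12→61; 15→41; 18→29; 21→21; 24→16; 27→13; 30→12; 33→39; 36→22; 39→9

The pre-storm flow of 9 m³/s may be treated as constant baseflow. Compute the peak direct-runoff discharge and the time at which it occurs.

Q_p = 84.0 m³/s at t = 9 h

Subtracting baseflow gives direct-runoff ordinates: 0.0, 14.0, 46.0, 84.0, 52.0, 32.0, 20.0, 12.0, 7.0, 4.0, 3.0, 30.0, 13.0, 0.0 m³/s.
The maximum is 84.0 m³/s, occurring at the reading for t = 9 h.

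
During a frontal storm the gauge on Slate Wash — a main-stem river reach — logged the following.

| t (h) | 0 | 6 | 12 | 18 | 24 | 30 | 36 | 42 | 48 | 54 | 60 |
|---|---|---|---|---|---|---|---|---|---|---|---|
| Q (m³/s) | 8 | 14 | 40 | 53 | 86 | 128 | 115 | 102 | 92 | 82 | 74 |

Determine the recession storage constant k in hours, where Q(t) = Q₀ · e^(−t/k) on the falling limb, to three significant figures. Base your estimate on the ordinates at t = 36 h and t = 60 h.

k ≈ 54.4 h

On the falling limb, Q drops from 115 to 74 m³/s between t = 36 h and t = 60 h (Δt = 24 h).
k = −Δt / ln(Q₂/Q₁) = −24 / ln(74/115) = 54.4 h.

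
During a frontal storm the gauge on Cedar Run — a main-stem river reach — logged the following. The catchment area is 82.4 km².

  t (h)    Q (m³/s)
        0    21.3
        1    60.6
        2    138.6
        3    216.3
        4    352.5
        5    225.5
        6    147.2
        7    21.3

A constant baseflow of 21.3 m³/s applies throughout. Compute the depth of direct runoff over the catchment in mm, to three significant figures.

d ≈ 44.3 mm

Direct runoff: 0.0, 39.3, 117.3, 195.0, 331.2, 204.2, 125.9, 0.0 m³/s; ΣQ_DR = 1013 m³/s.
V = ΣQ_DR · Δt = 1013 × 3600 s = 3.646 × 10^6 m³.
Over A = 82.4 km², depth = V / A = 44.3 mm.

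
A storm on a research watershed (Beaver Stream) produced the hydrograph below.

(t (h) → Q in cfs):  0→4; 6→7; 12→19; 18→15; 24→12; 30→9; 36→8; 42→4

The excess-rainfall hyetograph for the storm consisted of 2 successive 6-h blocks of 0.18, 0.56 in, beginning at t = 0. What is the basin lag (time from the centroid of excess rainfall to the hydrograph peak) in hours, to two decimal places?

t_L ≈ 4.46 h

Centroid of excess rainfall: t_c = Σ P_i·t̄_i / ΣP_i = 7.5405 h (block centres at 3, 9 h).
Hydrograph peak occurs at t = 12 h, so basin lag t_L = 12 − 7.5405 = 4.46 h.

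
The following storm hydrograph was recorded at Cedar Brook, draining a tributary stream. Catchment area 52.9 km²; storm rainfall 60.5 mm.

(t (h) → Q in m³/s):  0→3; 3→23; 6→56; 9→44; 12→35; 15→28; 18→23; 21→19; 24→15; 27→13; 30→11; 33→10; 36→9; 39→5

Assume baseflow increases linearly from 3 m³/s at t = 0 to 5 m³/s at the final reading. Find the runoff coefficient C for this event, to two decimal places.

C ≈ 0.80

ΣQ_DR = 238.0 m³/s; V = ΣQ_DR·Δt = 2.570 × 10^6 m³.
Runoff depth d = V / A = 48.59 mm.
C = d / P = 48.59 / 60.5 = 0.80.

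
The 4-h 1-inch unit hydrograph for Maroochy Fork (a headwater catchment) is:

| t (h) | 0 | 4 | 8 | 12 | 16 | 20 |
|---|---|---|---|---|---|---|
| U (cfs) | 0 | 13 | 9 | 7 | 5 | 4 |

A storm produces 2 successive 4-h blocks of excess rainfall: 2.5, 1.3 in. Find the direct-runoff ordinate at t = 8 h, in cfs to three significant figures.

By discrete convolution, Q_j = Σ (P_i / 1 in) · U_{j−i}.
At t = 8 h (j=2): Q = (2.5/1)·9 + (1.3/1)·13 = 39.4 cfs.

Q ≈ 39.4 cfs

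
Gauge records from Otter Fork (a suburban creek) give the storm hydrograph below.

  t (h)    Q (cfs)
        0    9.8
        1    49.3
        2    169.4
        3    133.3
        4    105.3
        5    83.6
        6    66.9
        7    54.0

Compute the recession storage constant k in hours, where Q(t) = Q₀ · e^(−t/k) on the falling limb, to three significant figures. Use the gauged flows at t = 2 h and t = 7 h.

On the falling limb, Q drops from 169.4 to 54.0 cfs between t = 2 h and t = 7 h (Δt = 5 h).
k = −Δt / ln(Q₂/Q₁) = −5 / ln(54.0/169.4) = 4.37 h.

k ≈ 4.37 h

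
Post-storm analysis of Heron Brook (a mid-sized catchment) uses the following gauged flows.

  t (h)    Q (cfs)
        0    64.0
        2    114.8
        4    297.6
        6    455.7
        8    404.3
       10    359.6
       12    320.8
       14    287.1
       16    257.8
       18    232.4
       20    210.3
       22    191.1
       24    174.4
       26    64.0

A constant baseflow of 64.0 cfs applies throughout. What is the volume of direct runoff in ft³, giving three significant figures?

Direct-runoff ordinates (Q − Q_b): 0.0, 50.8, 233.6, 391.7, 340.3, 295.6, 256.8, 223.1, 193.8, 168.4, 146.3, 127.1, 110.4, 0.0 cfs.
ΣQ_DR = 2538 cfs.
With Δt = 2 h = 7200 s, V = ΣQ_DR · Δt = 2538 × 7200 = 1.83 × 10^7 ft³.

V ≈ 1.83 × 10^7 ft³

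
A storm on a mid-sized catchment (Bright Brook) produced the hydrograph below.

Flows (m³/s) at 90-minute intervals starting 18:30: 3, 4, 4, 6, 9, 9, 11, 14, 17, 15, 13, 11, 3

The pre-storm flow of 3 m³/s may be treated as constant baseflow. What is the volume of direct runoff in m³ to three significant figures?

Direct-runoff ordinates (Q − Q_b): 0.0, 1.0, 1.0, 3.0, 6.0, 6.0, 8.0, 11.0, 14.0, 12.0, 10.0, 8.0, 0.0 m³/s.
ΣQ_DR = 80.00 m³/s.
With Δt = 1.5 h = 5400 s, V = ΣQ_DR · Δt = 80.00 × 5400 = 4.32 × 10^5 m³.

V ≈ 4.32 × 10^5 m³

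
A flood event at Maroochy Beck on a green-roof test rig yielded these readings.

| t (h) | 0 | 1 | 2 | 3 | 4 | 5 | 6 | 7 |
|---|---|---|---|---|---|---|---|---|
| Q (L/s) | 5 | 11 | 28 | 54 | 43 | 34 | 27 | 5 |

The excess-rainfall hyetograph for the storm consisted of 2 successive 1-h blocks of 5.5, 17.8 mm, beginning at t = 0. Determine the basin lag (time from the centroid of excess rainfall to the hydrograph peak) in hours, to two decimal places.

t_L ≈ 1.74 h

Centroid of excess rainfall: t_c = Σ P_i·t̄_i / ΣP_i = 1.2639 h (block centres at 0.5, 1.5 h).
Hydrograph peak occurs at t = 3 h, so basin lag t_L = 3 − 1.2639 = 1.74 h.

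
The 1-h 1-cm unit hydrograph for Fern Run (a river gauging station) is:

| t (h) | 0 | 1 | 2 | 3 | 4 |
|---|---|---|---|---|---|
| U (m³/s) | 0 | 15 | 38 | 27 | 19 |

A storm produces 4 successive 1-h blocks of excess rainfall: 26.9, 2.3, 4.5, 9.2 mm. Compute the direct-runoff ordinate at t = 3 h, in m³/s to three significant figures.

By discrete convolution, Q_j = Σ (P_i / 10 mm) · U_{j−i}.
At t = 3 h (j=3): Q = (26.9/10)·27 + (2.3/10)·38 + (4.5/10)·15 + (9.2/10)·0 = 88.1 m³/s.

Q ≈ 88.1 m³/s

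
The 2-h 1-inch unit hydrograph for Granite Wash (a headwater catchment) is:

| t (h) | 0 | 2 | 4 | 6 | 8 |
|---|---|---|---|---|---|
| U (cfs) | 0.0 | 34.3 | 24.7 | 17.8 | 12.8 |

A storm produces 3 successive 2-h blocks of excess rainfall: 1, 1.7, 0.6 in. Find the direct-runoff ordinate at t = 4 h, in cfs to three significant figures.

Q ≈ 83.0 cfs

By discrete convolution, Q_j = Σ (P_i / 1 in) · U_{j−i}.
At t = 4 h (j=2): Q = (1/1)·24.7 + (1.7/1)·34.3 + (0.6/1)·0.0 = 83.0 cfs.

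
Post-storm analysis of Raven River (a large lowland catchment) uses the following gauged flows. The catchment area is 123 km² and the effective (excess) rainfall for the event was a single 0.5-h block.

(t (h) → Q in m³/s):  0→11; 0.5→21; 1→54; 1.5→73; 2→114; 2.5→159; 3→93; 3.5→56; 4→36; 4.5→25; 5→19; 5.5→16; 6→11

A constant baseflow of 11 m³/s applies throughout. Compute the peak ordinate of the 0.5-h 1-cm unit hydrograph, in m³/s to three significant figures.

Direct runoff: 0.0, 10.0, 43.0, 62.0, 103.0, 148.0, 82.0, 45.0, 25.0, 14.0, 8.0, 5.0, 0.0 m³/s; ΣQ_DR = 545.0 m³/s, peak = 148.0 m³/s.
Runoff depth d = ΣQ_DR·Δt / A = 545.0 × 1800 / (123 km²) = 7.976 mm.
The 1-cm UH is the DRH scaled by (10 mm)/d, so U_p = 148.0 × 10/7.976 = 186 m³/s.

U_p ≈ 186 m³/s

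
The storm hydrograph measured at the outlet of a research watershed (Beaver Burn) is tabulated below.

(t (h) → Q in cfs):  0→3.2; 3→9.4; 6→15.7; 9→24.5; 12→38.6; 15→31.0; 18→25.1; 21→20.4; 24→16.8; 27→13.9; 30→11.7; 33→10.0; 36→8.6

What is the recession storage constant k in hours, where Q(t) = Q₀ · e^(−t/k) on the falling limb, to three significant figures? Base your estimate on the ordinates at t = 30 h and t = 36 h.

k ≈ 19.5 h

On the falling limb, Q drops from 11.7 to 8.6 cfs between t = 30 h and t = 36 h (Δt = 6 h).
k = −Δt / ln(Q₂/Q₁) = −6 / ln(8.6/11.7) = 19.5 h.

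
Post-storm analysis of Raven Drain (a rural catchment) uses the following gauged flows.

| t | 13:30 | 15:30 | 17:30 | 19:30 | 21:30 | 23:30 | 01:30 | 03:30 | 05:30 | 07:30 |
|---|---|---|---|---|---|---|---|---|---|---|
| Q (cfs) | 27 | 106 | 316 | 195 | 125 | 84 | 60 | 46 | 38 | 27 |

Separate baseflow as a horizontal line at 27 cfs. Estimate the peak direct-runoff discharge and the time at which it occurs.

Q_p = 289.0 cfs at t = 17:30

Subtracting baseflow gives direct-runoff ordinates: 0.0, 79.0, 289.0, 168.0, 98.0, 57.0, 33.0, 19.0, 11.0, 0.0 cfs.
The maximum is 289.0 cfs, occurring at the reading for t = 17:30.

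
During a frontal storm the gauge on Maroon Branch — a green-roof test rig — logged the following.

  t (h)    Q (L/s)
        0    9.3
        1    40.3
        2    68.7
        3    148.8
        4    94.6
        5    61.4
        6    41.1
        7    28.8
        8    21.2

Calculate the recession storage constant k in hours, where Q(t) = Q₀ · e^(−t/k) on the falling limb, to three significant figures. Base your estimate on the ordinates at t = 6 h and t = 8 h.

On the falling limb, Q drops from 41.1 to 21.2 L/s between t = 6 h and t = 8 h (Δt = 2 h).
k = −Δt / ln(Q₂/Q₁) = −2 / ln(21.2/41.1) = 3.02 h.

k ≈ 3.02 h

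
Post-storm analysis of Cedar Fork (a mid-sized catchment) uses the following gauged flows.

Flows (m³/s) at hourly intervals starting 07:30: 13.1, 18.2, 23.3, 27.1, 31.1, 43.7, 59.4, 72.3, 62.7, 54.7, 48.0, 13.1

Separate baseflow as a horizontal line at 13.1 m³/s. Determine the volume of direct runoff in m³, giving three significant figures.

V ≈ 1.11 × 10^6 m³

Direct-runoff ordinates (Q − Q_b): 0.0, 5.1, 10.2, 14.0, 18.0, 30.6, 46.3, 59.2, 49.6, 41.6, 34.9, 0.0 m³/s.
ΣQ_DR = 309.5 m³/s.
With Δt = 1 h = 3600 s, V = ΣQ_DR · Δt = 309.5 × 3600 = 1.11 × 10^6 m³.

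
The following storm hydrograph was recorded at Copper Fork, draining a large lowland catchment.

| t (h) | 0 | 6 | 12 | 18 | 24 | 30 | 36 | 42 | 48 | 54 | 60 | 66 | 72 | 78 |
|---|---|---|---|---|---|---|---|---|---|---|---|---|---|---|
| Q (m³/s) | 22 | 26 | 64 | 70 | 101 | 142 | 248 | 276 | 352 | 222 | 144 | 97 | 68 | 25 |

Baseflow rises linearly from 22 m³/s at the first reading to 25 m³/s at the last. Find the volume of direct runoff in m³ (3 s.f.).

V ≈ 3.30 × 10^7 m³

Direct-runoff ordinates (Q − Q_b): 0.00, 3.77, 41.54, 47.31, 78.08, 118.85, 224.62, 252.38, 328.15, 197.92, 119.69, 72.46, 43.23, 0.00 m³/s.
ΣQ_DR = 1528 m³/s.
With Δt = 6 h = 21600 s, V = ΣQ_DR · Δt = 1528 × 21600 = 3.30 × 10^7 m³.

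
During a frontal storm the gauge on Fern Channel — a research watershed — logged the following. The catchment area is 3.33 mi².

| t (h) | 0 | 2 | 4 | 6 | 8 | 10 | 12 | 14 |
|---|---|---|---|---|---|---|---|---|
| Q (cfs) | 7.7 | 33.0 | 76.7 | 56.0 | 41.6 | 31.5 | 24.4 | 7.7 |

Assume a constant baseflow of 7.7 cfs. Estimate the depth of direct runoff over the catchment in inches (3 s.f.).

Direct runoff: 0.0, 25.3, 69.0, 48.3, 33.9, 23.8, 16.7, 0.0 cfs; ΣQ_DR = 217.0 cfs.
V = ΣQ_DR · Δt = 217.0 × 7200 s = 1.562 × 10^6 ft³.
Over A = 3.33 mi², depth = V / A = 0.202 in.

d ≈ 0.202 in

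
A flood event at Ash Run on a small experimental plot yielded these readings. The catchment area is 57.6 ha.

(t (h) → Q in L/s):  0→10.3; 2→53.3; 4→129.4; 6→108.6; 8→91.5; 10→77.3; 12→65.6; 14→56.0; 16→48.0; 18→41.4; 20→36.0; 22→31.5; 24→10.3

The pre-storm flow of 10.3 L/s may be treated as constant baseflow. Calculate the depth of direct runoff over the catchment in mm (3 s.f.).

Direct runoff: 0.0, 43.0, 119.1, 98.3, 81.2, 67.0, 55.3, 45.7, 37.7, 31.1, 25.7, 21.2, 0.0 L/s; ΣQ_DR = 625.3 L/s.
V = ΣQ_DR · Δt = 625.3 × 7200 s = 4.502 × 10^6 L.
Over A = 57.6 ha, depth = V / A = 7.82 mm.

d ≈ 7.82 mm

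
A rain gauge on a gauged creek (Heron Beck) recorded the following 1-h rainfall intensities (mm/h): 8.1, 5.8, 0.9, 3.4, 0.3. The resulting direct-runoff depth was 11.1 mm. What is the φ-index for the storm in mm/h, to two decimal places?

φ ≈ 2.07 mm/h

Only the 3 blocks with intensity above φ contribute runoff: 8.1, 5.8, 3.4 mm/h.
Σ(I−φ)·Δt = d  ⇒  (8.1+5.8+3.4 − 3φ)·1 = 11.1
φ = (17.30 − 11.1/1) / 3 = 2.07 mm/h.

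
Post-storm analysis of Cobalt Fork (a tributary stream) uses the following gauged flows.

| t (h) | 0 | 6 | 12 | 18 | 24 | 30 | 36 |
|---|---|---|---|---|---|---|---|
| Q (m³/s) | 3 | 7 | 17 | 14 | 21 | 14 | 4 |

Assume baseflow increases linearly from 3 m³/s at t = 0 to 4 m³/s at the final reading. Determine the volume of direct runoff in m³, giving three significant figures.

V ≈ 1.20 × 10^6 m³

Direct-runoff ordinates (Q − Q_b): 0.00, 3.83, 13.67, 10.50, 17.33, 10.17, 0.00 m³/s.
ΣQ_DR = 55.50 m³/s.
With Δt = 6 h = 21600 s, V = ΣQ_DR · Δt = 55.50 × 21600 = 1.20 × 10^6 m³.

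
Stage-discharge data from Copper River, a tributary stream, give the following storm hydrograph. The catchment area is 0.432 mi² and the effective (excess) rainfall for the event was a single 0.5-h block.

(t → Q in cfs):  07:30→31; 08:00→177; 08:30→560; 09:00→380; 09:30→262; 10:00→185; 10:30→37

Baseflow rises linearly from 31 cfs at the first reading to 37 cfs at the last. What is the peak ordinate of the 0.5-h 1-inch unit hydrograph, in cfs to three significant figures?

U_p ≈ 211 cfs

Direct runoff: 0.00, 145.00, 527.00, 346.00, 227.00, 149.00, 0.00 cfs; ΣQ_DR = 1394 cfs, peak = 527.00 cfs.
Runoff depth d = ΣQ_DR·Δt / A = 1394 × 1800 / (0.432 mi²) = 2.500 in.
The 1-inch UH is the DRH scaled by (1 in)/d, so U_p = 527.00 × 1/2.500 = 211 cfs.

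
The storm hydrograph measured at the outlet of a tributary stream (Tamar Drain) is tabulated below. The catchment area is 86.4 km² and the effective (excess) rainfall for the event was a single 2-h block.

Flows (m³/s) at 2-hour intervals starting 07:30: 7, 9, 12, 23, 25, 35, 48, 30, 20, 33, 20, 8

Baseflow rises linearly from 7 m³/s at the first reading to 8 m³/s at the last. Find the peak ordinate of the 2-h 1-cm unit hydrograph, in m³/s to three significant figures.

U_p ≈ 27.0 m³/s

Direct runoff: 0.00, 1.91, 4.82, 15.73, 17.64, 27.55, 40.45, 22.36, 12.27, 25.18, 12.09, 0.00 m³/s; ΣQ_DR = 180.0 m³/s, peak = 40.45 m³/s.
Runoff depth d = ΣQ_DR·Δt / A = 180.0 × 7200 / (86.4 km²) = 15.00 mm.
The 1-cm UH is the DRH scaled by (10 mm)/d, so U_p = 40.45 × 10/15.00 = 27.0 m³/s.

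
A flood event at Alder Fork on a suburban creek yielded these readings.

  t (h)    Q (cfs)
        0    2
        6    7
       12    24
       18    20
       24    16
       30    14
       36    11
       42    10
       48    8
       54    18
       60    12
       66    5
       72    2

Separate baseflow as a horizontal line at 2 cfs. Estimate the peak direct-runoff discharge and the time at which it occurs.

Subtracting baseflow gives direct-runoff ordinates: 0.0, 5.0, 22.0, 18.0, 14.0, 12.0, 9.0, 8.0, 6.0, 16.0, 10.0, 3.0, 0.0 cfs.
The maximum is 22.0 cfs, occurring at the reading for t = 12 h.

Q_p = 22.0 cfs at t = 12 h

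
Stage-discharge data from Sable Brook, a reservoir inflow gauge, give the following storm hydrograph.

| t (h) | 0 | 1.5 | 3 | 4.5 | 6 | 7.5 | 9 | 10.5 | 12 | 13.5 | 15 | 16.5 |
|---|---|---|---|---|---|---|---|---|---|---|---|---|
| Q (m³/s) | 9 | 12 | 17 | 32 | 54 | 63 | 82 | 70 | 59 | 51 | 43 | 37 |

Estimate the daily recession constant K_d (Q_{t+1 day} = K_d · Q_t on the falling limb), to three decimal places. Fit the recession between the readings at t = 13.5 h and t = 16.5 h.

Between t = 13.5 h and t = 16.5 h the flow falls from 51 to 37 m³/s over 2×1.5 h = 3 h.
Per-interval ratio K = (37/51)^(1/2) = 0.8518; K_d = K^(24/1.5) = 0.077.

K_d ≈ 0.077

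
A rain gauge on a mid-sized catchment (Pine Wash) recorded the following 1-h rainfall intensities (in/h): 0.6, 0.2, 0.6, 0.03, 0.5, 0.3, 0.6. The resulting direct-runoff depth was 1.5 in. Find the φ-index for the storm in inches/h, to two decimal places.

Only the 5 blocks with intensity above φ contribute runoff: 0.6, 0.6, 0.5, 0.3, 0.6 in/h.
Σ(I−φ)·Δt = d  ⇒  (0.6+0.6+0.5+0.3+0.6 − 5φ)·1 = 1.5
φ = (2.600 − 1.5/1) / 5 = 0.22 in/h.

φ ≈ 0.22 in/h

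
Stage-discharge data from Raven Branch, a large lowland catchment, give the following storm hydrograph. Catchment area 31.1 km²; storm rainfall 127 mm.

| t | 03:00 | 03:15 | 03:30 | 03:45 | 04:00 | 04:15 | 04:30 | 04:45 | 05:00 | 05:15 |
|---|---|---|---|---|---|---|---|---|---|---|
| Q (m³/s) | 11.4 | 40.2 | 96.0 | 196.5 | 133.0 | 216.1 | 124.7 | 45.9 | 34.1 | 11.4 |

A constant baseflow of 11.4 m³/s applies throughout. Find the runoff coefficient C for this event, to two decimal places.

ΣQ_DR = 795.3 m³/s; V = ΣQ_DR·Δt = 7.158 × 10^5 m³.
Runoff depth d = V / A = 23.02 mm.
C = d / P = 23.02 / 127 = 0.18.

C ≈ 0.18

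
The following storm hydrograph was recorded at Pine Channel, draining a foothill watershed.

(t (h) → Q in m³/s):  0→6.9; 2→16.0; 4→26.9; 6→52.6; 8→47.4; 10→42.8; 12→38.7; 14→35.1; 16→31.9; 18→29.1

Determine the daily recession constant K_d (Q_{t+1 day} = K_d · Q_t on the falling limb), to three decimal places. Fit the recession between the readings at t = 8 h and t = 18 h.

K_d ≈ 0.310

Between t = 8 h and t = 18 h the flow falls from 47.4 to 29.1 m³/s over 5×2 h = 10 h.
Per-interval ratio K = (29.1/47.4)^(1/5) = 0.9070; K_d = K^(24/2) = 0.310.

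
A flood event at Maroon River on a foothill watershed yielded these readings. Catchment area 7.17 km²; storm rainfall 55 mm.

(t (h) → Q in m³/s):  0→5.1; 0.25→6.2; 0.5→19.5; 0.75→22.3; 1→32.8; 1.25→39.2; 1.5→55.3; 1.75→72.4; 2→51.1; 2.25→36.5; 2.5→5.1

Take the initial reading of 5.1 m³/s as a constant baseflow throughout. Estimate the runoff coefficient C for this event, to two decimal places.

C ≈ 0.66

ΣQ_DR = 289.4 m³/s; V = ΣQ_DR·Δt = 2.605 × 10^5 m³.
Runoff depth d = V / A = 36.33 mm.
C = d / P = 36.33 / 55 = 0.66.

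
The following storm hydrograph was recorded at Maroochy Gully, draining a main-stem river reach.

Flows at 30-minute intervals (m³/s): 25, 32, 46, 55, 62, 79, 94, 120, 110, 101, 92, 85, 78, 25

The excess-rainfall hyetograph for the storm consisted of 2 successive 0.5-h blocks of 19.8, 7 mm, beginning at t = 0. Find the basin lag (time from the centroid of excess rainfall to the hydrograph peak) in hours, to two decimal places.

t_L ≈ 3.12 h

Centroid of excess rainfall: t_c = Σ P_i·t̄_i / ΣP_i = 0.3806 h (block centres at 0.25, 0.75 h).
Hydrograph peak occurs at t = 3.5 h, so basin lag t_L = 3.5 − 0.3806 = 3.12 h.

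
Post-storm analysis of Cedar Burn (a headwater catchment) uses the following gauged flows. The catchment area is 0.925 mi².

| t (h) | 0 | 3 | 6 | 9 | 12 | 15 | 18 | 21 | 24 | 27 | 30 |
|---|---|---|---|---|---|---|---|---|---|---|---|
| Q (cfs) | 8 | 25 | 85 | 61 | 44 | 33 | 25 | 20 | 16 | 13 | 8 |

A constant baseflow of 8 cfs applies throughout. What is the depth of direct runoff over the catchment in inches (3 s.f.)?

Direct runoff: 0.0, 17.0, 77.0, 53.0, 36.0, 25.0, 17.0, 12.0, 8.0, 5.0, 0.0 cfs; ΣQ_DR = 250.0 cfs.
V = ΣQ_DR · Δt = 250.0 × 10800 s = 2.700 × 10^6 ft³.
Over A = 0.925 mi², depth = V / A = 1.26 in.

d ≈ 1.26 in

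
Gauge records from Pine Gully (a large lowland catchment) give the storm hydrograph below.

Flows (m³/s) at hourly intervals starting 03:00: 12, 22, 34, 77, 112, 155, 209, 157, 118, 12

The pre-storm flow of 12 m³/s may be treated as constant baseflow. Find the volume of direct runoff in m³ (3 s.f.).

Direct-runoff ordinates (Q − Q_b): 0.0, 10.0, 22.0, 65.0, 100.0, 143.0, 197.0, 145.0, 106.0, 0.0 m³/s.
ΣQ_DR = 788.0 m³/s.
With Δt = 1 h = 3600 s, V = ΣQ_DR · Δt = 788.0 × 3600 = 2.84 × 10^6 m³.

V ≈ 2.84 × 10^6 m³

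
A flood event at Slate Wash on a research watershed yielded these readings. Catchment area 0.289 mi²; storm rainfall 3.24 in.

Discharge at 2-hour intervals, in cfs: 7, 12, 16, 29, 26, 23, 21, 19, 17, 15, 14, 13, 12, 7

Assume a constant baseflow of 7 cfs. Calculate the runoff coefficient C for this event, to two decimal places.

ΣQ_DR = 133.0 cfs; V = ΣQ_DR·Δt = 9.576 × 10^5 ft³.
Runoff depth d = V / A = 1.426 in.
C = d / P = 1.426 / 3.24 = 0.44.

C ≈ 0.44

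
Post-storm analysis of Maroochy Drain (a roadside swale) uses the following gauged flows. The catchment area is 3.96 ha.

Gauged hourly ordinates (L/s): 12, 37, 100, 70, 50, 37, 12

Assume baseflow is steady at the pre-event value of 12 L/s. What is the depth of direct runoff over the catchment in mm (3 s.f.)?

d ≈ 21.3 mm

Direct runoff: 0.0, 25.0, 88.0, 58.0, 38.0, 25.0, 0.0 L/s; ΣQ_DR = 234.0 L/s.
V = ΣQ_DR · Δt = 234.0 × 3600 s = 8.424 × 10^5 L.
Over A = 3.96 ha, depth = V / A = 21.3 mm.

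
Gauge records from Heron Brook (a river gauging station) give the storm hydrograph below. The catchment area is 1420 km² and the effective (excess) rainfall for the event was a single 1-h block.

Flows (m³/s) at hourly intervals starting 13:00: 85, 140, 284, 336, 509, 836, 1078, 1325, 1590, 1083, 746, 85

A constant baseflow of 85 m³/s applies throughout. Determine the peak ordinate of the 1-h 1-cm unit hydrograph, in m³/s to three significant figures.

Direct runoff: 0.0, 55.0, 199.0, 251.0, 424.0, 751.0, 993.0, 1240.0, 1505.0, 998.0, 661.0, 0.0 m³/s; ΣQ_DR = 7077 m³/s, peak = 1505.0 m³/s.
Runoff depth d = ΣQ_DR·Δt / A = 7077 × 3600 / (1420 km²) = 17.94 mm.
The 1-cm UH is the DRH scaled by (10 mm)/d, so U_p = 1505.0 × 10/17.94 = 839 m³/s.

U_p ≈ 839 m³/s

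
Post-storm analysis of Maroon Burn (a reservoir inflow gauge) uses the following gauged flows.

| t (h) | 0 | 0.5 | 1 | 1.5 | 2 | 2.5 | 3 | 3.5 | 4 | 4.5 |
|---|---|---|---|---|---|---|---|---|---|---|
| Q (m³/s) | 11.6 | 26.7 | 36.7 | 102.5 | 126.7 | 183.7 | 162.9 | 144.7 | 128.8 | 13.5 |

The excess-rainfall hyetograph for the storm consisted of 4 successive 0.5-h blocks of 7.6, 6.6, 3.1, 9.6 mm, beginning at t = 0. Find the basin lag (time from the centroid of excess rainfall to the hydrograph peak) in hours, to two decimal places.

Centroid of excess rainfall: t_c = Σ P_i·t̄_i / ΣP_i = 1.0232 h (block centres at 0.25, 0.75, 1.25, 1.75 h).
Hydrograph peak occurs at t = 2.5 h, so basin lag t_L = 2.5 − 1.0232 = 1.48 h.

t_L ≈ 1.48 h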